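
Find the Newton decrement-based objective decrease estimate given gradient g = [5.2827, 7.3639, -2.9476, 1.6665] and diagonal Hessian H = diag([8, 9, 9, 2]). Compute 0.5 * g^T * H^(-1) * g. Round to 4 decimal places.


Step 1: H is diagonal, so H^(-1) * g = [0.6603, 0.8182, -0.3275, 0.8333].
Step 2: g^T H^(-1) g = sum_i g_i^2 / H_ii
  = (5.2827)^2/8 + (7.3639)^2/9 + (-2.9476)^2/9 + (1.6665)^2/2
  = 3.4884 + 6.0252 + 0.9654 + 1.3886 = 11.8676
Step 3: Objective decrease = 0.5 * g^T H^(-1) g = 5.9338


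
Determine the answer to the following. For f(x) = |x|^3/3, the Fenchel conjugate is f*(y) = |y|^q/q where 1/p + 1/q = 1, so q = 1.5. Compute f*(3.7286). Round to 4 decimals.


The conjugate exponent q satisfies 1/p + 1/q = 1.
p = 3, so q = 3/(3 - 1) = 1.5
|y|^q = 3.7286^1.5 = 7.1998
f*(3.7286) = 7.1998 / 1.5 = 4.7998


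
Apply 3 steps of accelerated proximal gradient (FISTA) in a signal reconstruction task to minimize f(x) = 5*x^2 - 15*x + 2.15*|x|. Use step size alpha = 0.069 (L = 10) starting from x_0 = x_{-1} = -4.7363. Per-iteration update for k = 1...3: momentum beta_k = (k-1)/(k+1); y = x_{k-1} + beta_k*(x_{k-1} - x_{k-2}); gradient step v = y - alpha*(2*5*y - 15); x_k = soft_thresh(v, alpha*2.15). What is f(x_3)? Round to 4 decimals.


FISTA on f(x) = 5*x^2 - 15*x + 2.15*|x|
L = 10, alpha = 0.069
Iteration 1: beta = 0.0, y = -4.7363 + 0.0*(-4.7363 + 4.7363) = -4.7363
  grad(y) = -62.363, v = y - alpha*grad = -0.4333
  prox(v) = soft_thresh(-0.4333, 0.1484) = -0.2849
Iteration 2: beta = 0.3333, y = -0.2849 + 0.3333*(-0.2849 + 4.7363) = 1.1989
  grad(y) = -3.011, v = y - alpha*grad = 1.4067
  prox(v) = soft_thresh(1.4067, 0.1484) = 1.2583
Iteration 3: beta = 0.5, y = 1.2583 + 0.5*(1.2583 + 0.2849) = 2.0299
  grad(y) = 5.2991, v = y - alpha*grad = 1.6643
  prox(v) = soft_thresh(1.6643, 0.1484) = 1.5159
f(x_3) = 5*1.5159^2 - 15*1.5159 + 2.15*|1.5159| = -7.9895


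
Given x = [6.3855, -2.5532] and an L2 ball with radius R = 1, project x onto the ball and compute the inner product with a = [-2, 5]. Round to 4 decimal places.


Step 1: Compute ||x|| (intermediates to 6 decimals).
||x|| = sqrt(6.3855^2 + (-2.5532)^2) = 6.877023
Step 2: Project.
Since ||x|| > R, scale = R/||x|| = 1/6.877023 = 0.145412, proj(x) = scale * x
proj(x) = [0.928528, -0.371266]
Step 3: Dot product.
a^T * proj(x) = -2*0.928528 + 5*(-0.371266) = -3.7134


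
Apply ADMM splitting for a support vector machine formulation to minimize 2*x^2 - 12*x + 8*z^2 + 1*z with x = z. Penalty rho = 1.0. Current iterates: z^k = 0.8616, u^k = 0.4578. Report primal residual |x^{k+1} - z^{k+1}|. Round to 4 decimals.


ADMM iteration with rho = 1.0, z^k = 0.8616, u^k = 0.4578
Step 1: x-update.
Minimize 2*x^2 - 12*x + (1.0/2)*(x - 0.8616 + 0.4578)^2
FOC: (2*2 + 1.0)*x = 12 + 1.0*(0.8616 - 0.4578)
x^{k+1} = 2.4808
Step 2: z-update.
Minimize 8*z^2 + 1*z + (1.0/2)*(2.4808 - z + 0.4578)^2
FOC: (2*8 + 1.0)*z = -1 + 1.0*(2.4808 + 0.4578)
z^{k+1} = 0.114
Step 3: u-update.
u^{k+1} = 0.4578 + 2.4808 - 0.114 = 2.8245
Step 4: Primal residual = |2.4808 - 0.114| = 2.3667


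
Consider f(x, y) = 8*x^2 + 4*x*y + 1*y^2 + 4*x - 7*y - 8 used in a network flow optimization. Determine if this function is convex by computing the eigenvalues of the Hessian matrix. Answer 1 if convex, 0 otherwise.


The Hessian of f(x,y) = 8*x^2 + 4*x*y + 1*y^2 + 4*x - 7*y - 8 is:
H = [[16, 4], [4, 2]]
Trace = 16 + 2 = 18
Determinant = 16*2 - (4)^2 = 16
Discriminant = (18)^2 - 4*16 = 260.0
Eigenvalues: lambda_1 = 0.9377, lambda_2 = 17.0623
The function is convex.

1


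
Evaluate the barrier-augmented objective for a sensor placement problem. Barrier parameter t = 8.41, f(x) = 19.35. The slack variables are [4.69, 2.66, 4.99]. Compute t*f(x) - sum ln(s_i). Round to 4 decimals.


Step 1: Compute log-barrier.
ln values: [1.5454, 0.9783, 1.6074]
phi = -(1.5454 + 0.9783 + 1.6074) = -4.1312
Step 2: Compute augmented objective.
t*f(x) = 8.41*19.35 = 162.7335
Total = 162.7335 - 4.1312 = 158.6023


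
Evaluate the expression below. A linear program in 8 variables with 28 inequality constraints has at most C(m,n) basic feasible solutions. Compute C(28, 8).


Each vertex corresponds to some choice of n active constraints out of m, so the number of vertices is at most C(m, n) = m! / (n!(m-n)!).
m = 28, n = 8
Numerator: 28 * 27 * 26 * 25 * 24 * 23 * 22 * 21
Denominator: 8! = 40320
C(28, 8) = 3108105


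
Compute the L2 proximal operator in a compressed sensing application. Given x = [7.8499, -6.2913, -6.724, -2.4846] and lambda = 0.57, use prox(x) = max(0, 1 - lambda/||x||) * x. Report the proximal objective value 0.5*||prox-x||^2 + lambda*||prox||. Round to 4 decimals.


Step 1: Compute ||x||.
||x|| = 12.3526
Step 2: Compute scaling factor.
scale = max(0, 1 - 0.57/12.3526) = 0.9539
Step 3: prox(x) = [7.4877, -6.001, -6.4137, -2.37]
||prox(x)|| = 11.7826
Step 4: Proximal objective.
0.5*||prox-x||^2 = 0.1625
lambda*||prox|| = 6.7161
Total = 6.8785


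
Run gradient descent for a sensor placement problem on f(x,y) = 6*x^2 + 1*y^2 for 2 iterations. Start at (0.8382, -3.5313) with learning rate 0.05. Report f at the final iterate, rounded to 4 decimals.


Gradient descent on f(x,y) = 6*x^2 + 1*y^2.
Starting point: (0.8382, -3.5313), alpha = 0.05
Step 1: grad_x = 2*6*0.8382 = 10.0584, grad_y = 2*1*-3.5313 = -7.0626
  x_1 = 0.8382 - 0.05*10.0584 = 0.3353
  y_1 = -3.5313 - 0.05*-7.0626 = -3.1782
Step 2: grad_x = 2*6*0.3353 = 4.0234, grad_y = 2*1*-3.1782 = -6.3563
  x_2 = 0.3353 - 0.05*4.0234 = 0.1341
  y_2 = -3.1782 - 0.05*-6.3563 = -2.8604
f(0.1341, -2.8604) = 6*0.1341^2 + 1*(-2.8604)^2 = 8.2895


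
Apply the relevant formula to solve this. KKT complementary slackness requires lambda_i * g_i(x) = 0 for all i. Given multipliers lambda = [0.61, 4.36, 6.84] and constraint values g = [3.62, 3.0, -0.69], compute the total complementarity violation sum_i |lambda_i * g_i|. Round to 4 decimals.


KKT complementary slackness check:
lambda_1 * g_1 = 0.61 * 3.62 = 2.2082
lambda_2 * g_2 = 4.36 * 3.0 = 13.08
lambda_3 * g_3 = 6.84 * -0.69 = -4.7196
Total violation = 2.2082 + 13.08 + 4.7196 = 20.0078


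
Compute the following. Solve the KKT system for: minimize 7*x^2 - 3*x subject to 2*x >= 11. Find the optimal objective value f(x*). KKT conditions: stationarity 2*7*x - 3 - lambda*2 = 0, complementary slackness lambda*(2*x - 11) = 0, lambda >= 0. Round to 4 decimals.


Step 1: Try lambda = 0 (constraint inactive).
x_unc = 3/(2*7) = 0.2143
Check: 2*0.2143 = 0.4286 < 11 -- violated!
Step 2: Constraint must be active: 2*x = 11
x* = 11/2 = 5.5
lambda = (2*7*5.5 - 3)/2 = 37.0
Step 3: Compute optimal value.
f(x*) = 7*5.5^2 - 3*5.5 = 195.25


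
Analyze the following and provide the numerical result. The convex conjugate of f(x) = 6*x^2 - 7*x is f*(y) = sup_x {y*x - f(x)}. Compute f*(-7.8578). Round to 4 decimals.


f*(y) = sup_x {y*x - a*x^2 - b*x} = sup_x {(y-b)*x - a*x^2}
FOC: (y - b) - 2a*x = 0 => x* = (y - b)/(2a)
x* = (-7.8578 + 7)/(2*6) = -0.0715
f*(-7.8578) = (y-b)^2/(4a) = (-7.8578 + 7)^2/(4*6)
= 0.7358/24 = 0.0307


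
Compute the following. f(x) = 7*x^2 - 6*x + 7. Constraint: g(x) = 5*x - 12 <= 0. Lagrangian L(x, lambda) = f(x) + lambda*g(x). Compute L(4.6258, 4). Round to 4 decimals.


Step 1: Evaluate f(x).
f(4.6258) = 7*4.6258^2 - 6*4.6258 + 7 = 129.0314
Step 2: Evaluate g(x).
g(4.6258) = 5*4.6258 - 12 = 11.129
Step 3: Compute Lagrangian.
L = 129.0314 + 4*11.129 = 173.5474


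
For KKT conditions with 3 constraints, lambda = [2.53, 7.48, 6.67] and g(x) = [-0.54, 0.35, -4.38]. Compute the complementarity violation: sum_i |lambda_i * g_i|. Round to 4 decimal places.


KKT complementary slackness check:
lambda_1 * g_1 = 2.53 * -0.54 = -1.3662
lambda_2 * g_2 = 7.48 * 0.35 = 2.618
lambda_3 * g_3 = 6.67 * -4.38 = -29.2146
Total violation = 1.3662 + 2.618 + 29.2146 = 33.1988


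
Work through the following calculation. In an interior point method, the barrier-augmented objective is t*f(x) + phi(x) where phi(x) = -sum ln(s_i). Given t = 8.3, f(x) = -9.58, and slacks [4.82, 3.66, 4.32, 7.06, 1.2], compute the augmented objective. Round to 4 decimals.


Step 1: Compute log-barrier.
ln values: [1.5728, 1.2975, 1.4633, 1.9544, 0.1823]
phi = -(1.5728 + 1.2975 + 1.4633 + 1.9544 + 0.1823) = -6.4703
Step 2: Compute augmented objective.
t*f(x) = 8.3*-9.58 = -79.514
Total = -79.514 - 6.4703 = -85.9843


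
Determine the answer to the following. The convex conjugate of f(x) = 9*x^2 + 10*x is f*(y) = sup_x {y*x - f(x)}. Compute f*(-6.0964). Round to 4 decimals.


f*(y) = sup_x {y*x - a*x^2 - b*x} = sup_x {(y-b)*x - a*x^2}
FOC: (y - b) - 2a*x = 0 => x* = (y - b)/(2a)
x* = (-6.0964 - 10)/(2*9) = -0.8942
f*(-6.0964) = (y-b)^2/(4a) = (-6.0964 - 10)^2/(4*9)
= 259.0941/36 = 7.1971


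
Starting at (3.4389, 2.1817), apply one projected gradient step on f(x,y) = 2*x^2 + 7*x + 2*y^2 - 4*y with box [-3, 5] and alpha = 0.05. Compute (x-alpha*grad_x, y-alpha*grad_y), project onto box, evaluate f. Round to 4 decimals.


Step 1: Compute gradient at (3.4389, 2.1817).
grad_x = 2*2*3.4389 + 7 = 20.7556
grad_y = 2*2*2.1817 - 4 = 4.7268
Step 2: Gradient step.
x_raw = 3.4389 - 0.05*20.7556 = 2.4011
y_raw = 2.1817 - 0.05*4.7268 = 1.9454
Step 3: Project onto [-3, 5].
x_proj = clip(2.4011) = 2.4011
y_proj = clip(1.9454) = 1.9454
Step 4: Evaluate f.
f(2.4011, 1.9454) = 28.126


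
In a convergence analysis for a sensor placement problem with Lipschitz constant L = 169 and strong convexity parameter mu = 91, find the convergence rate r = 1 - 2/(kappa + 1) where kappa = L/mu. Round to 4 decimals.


Step 1: Compute the condition number.
kappa = L/mu = 169/91 = 1.8571
Step 2: Compute the convergence rate.
r = 1 - 2/(kappa + 1) = 1 - 2*mu/(L + mu) = (L - mu)/(L + mu) = 78/260 = 0.3


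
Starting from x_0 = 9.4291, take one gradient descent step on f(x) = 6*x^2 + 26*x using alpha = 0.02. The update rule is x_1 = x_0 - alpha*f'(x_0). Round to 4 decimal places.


We compute the gradient at x_0 and apply the update.
f'(x) = 12*x + 26
f'(9.4291) = 12*9.4291 + 26 = 139.1492
x_1 = 9.4291 - 0.02*139.1492 = 6.6461


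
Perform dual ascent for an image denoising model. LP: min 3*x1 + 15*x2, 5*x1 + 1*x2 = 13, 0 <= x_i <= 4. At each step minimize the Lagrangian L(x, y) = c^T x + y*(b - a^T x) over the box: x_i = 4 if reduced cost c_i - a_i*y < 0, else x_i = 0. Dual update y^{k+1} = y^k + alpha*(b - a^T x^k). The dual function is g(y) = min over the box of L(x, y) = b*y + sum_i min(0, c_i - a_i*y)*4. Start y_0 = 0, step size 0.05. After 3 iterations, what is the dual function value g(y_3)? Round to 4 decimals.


Dual ascent for LP: min 3*x1 + 15*x2, 5*x1 + 1*x2 = 13, 0 <= x_i <= 4
Step 1: y^k = 0.0, reduced costs: (3.0, 15.0)
  x^k = (0.0, 0.0), subgradient = b - a^T x = 13.0
  y^{k+1} = 0.0 + 0.05*13.0 = 0.65
Step 2: y^k = 0.65, reduced costs: (-0.25, 14.35)
  x^k = (4.0, 0.0), subgradient = b - a^T x = -7.0
  y^{k+1} = 0.65 + 0.05*-7.0 = 0.3
Step 3: y^k = 0.3, reduced costs: (1.5, 14.7)
  x^k = (0.0, 0.0), subgradient = b - a^T x = 13.0
  y^{k+1} = 0.3 + 0.05*13.0 = 0.95
Dual objective at y_3 = 0.95: reduced costs (-1.75, 14.05), box minimizer x = (4.0, 0.0)
g(y_3) = b*y + (c1 - a1*y)*x1 + (c2 - a2*y)*x2 = 13*0.95 + (-1.75)*4.0 + 14.05*0.0 = 12.35 - 7.0 + 0.0 = 5.35


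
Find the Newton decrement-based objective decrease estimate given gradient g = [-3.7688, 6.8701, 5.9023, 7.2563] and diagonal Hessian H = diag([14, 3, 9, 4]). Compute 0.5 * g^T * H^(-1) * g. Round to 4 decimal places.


Step 1: H is diagonal, so H^(-1) * g = [-0.2692, 2.29, 0.6558, 1.8141].
Step 2: g^T H^(-1) g = sum_i g_i^2 / H_ii
  = (-3.7688)^2/14 + (6.8701)^2/3 + (5.9023)^2/9 + (7.2563)^2/4
  = 1.0146 + 15.7328 + 3.8708 + 13.1635 = 33.7816
Step 3: Objective decrease = 0.5 * g^T H^(-1) g = 16.8908


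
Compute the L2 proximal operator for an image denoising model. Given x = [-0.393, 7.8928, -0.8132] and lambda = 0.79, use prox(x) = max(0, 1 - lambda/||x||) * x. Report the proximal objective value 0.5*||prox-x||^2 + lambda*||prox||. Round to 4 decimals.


Step 1: Compute ||x||.
||x|| = 7.9443
Step 2: Compute scaling factor.
scale = max(0, 1 - 0.79/7.9443) = 0.9006
Step 3: prox(x) = [-0.3539, 7.1079, -0.7323]
||prox(x)|| = 7.1543
Step 4: Proximal objective.
0.5*||prox-x||^2 = 0.3121
lambda*||prox|| = 5.6519
Total = 5.964


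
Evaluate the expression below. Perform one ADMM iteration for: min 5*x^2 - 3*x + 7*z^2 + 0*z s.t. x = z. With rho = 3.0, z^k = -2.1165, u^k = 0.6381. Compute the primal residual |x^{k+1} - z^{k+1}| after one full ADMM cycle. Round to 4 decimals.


ADMM iteration with rho = 3.0, z^k = -2.1165, u^k = 0.6381
Step 1: x-update.
Minimize 5*x^2 - 3*x + (3.0/2)*(x + 2.1165 + 0.6381)^2
FOC: (2*5 + 3.0)*x = 3 + 3.0*(-2.1165 - 0.6381)
x^{k+1} = -0.4049
Step 2: z-update.
Minimize 7*z^2 + 0*z + (3.0/2)*(-0.4049 - z + 0.6381)^2
FOC: (2*7 + 3.0)*z = 0 + 3.0*(-0.4049 + 0.6381)
z^{k+1} = 0.0412
Step 3: u-update.
u^{k+1} = 0.6381 - 0.4049 - 0.0412 = 0.192
Step 4: Primal residual = |-0.4049 - 0.0412| = 0.4461


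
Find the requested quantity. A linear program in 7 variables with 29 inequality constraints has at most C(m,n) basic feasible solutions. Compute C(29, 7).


Each vertex corresponds to some choice of n active constraints out of m, so the number of vertices is at most C(m, n) = m! / (n!(m-n)!).
m = 29, n = 7
Numerator: 29 * 28 * 27 * 26 * 25 * 24 * 23
Denominator: 7! = 5040
C(29, 7) = 1560780


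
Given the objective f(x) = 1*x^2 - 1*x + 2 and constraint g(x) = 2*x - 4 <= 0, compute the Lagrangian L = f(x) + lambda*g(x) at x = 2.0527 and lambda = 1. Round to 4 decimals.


Step 1: Evaluate f(x).
f(2.0527) = 1*2.0527^2 - 1*2.0527 + 2 = 4.1609
Step 2: Evaluate g(x).
g(2.0527) = 2*2.0527 - 4 = 0.1054
Step 3: Compute Lagrangian.
L = 4.1609 + 1*0.1054 = 4.2663


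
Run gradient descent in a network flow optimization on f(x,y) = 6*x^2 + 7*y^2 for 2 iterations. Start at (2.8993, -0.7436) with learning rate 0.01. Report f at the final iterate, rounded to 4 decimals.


Gradient descent on f(x,y) = 6*x^2 + 7*y^2.
Starting point: (2.8993, -0.7436), alpha = 0.01
Step 1: grad_x = 2*6*2.8993 = 34.7916, grad_y = 2*7*-0.7436 = -10.4104
  x_1 = 2.8993 - 0.01*34.7916 = 2.5514
  y_1 = -0.7436 - 0.01*-10.4104 = -0.6395
Step 2: grad_x = 2*6*2.5514 = 30.6166, grad_y = 2*7*-0.6395 = -8.9529
  x_2 = 2.5514 - 0.01*30.6166 = 2.2452
  y_2 = -0.6395 - 0.01*-8.9529 = -0.55
f(2.2452, -0.55) = 6*2.2452^2 + 7*(-0.55)^2 = 32.3633


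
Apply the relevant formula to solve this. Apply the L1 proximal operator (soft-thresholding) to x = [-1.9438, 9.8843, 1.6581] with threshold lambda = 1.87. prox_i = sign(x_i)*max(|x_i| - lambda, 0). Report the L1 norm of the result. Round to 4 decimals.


Soft-thresholding with lambda = 1.87:
prox(-1.9438) = sign(-1.9438)*max(|-1.9438| - 1.87, 0) = -0.0738
prox(9.8843) = sign(9.8843)*max(|9.8843| - 1.87, 0) = 8.0143
prox(1.6581) = sign(1.6581)*max(|1.6581| - 1.87, 0) = 0.0
prox(x) = [-0.0738, 8.0143, 0.0]
||prox(x)||_1 = 0.0738 + 8.0143 + 0.0 = 8.0881


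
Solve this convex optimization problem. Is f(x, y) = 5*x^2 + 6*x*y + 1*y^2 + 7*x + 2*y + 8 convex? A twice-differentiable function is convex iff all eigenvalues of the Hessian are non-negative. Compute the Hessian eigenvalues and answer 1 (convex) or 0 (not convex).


The Hessian of f(x,y) = 5*x^2 + 6*x*y + 1*y^2 + 7*x + 2*y + 8 is:
H = [[10, 6], [6, 2]]
Trace = 10 + 2 = 12
Determinant = 10*2 - (6)^2 = -16
Discriminant = (12)^2 - 4*-16 = 208.0
Eigenvalues: lambda_1 = -1.2111, lambda_2 = 13.2111
The function is not convex.

0


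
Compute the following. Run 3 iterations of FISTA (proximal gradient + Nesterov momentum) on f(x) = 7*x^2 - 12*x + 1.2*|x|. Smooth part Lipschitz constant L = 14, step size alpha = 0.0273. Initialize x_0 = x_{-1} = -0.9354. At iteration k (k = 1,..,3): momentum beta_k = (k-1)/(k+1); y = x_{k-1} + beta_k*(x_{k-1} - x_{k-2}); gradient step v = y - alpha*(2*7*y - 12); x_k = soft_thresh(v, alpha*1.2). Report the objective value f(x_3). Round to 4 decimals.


FISTA on f(x) = 7*x^2 - 12*x + 1.2*|x|
L = 14, alpha = 0.0273
Iteration 1: beta = 0.0, y = -0.9354 + 0.0*(-0.9354 + 0.9354) = -0.9354
  grad(y) = -25.0956, v = y - alpha*grad = -0.2503
  prox(v) = soft_thresh(-0.2503, 0.0328) = -0.2175
Iteration 2: beta = 0.3333, y = -0.2175 + 0.3333*(-0.2175 + 0.9354) = 0.0218
  grad(y) = -11.6954, v = y - alpha*grad = 0.341
  prox(v) = soft_thresh(0.341, 0.0328) = 0.3083
Iteration 3: beta = 0.5, y = 0.3083 + 0.5*(0.3083 + 0.2175) = 0.5712
  grad(y) = -4.0033, v = y - alpha*grad = 0.6805
  prox(v) = soft_thresh(0.6805, 0.0328) = 0.6477
f(x_3) = 7*0.6477^2 - 12*0.6477 + 1.2*|0.6477| = -4.0586


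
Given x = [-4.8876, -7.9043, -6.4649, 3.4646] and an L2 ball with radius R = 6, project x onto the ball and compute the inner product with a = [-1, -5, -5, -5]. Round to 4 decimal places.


Step 1: Compute ||x|| (intermediates to 6 decimals).
||x|| = sqrt((-4.8876)^2 + (-7.9043)^2 + (-6.4649)^2 + 3.4646^2) = 11.839129
Step 2: Project.
Since ||x|| > R, scale = R/||x|| = 6/11.839129 = 0.506794, proj(x) = scale * x
proj(x) = [-2.477006, -4.005852, -3.276373, 1.755838]
Step 3: Dot product.
a^T * proj(x) = -1*(-2.477006) - 5*(-4.005852) - 5*(-3.276373) - 5*1.755838 = 30.1089


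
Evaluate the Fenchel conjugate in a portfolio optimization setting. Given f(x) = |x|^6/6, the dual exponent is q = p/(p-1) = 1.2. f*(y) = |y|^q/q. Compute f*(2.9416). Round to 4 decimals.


The conjugate exponent q satisfies 1/p + 1/q = 1.
p = 6, so q = 6/(6 - 1) = 1.2
|y|^q = 2.9416^1.2 = 3.6501
f*(2.9416) = 3.6501 / 1.2 = 3.0417


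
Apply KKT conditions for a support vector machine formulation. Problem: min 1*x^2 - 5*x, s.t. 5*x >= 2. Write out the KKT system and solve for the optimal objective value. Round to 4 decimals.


Step 1: Try lambda = 0 (constraint inactive).
Stationarity: 2*1*x - 5 = 0
x* = 5/(2*1) = 2.5
Check constraint: 5*2.5 = 12.5 >= 2 -- satisfied.
Step 2: Compute optimal value.
f(x*) = 1*2.5^2 - 5*2.5 = -6.25


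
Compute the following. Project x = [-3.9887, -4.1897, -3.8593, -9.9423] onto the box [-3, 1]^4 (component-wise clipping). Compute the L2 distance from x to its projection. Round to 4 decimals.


Project each component onto [-3, 1].
clip(-3.9887) = -3.0, clip(-4.1897) = -3.0, clip(-3.8593) = -3.0, clip(-9.9423) = -3.0
Projection = [-3.0, -3.0, -3.0, -3.0]
Squared diffs: [0.9775, 1.4154, 0.7384, 48.1955]
Distance = sqrt(51.3268) = 7.1643


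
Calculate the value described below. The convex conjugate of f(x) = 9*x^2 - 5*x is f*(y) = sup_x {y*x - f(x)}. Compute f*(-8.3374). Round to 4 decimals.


f*(y) = sup_x {y*x - a*x^2 - b*x} = sup_x {(y-b)*x - a*x^2}
FOC: (y - b) - 2a*x = 0 => x* = (y - b)/(2a)
x* = (-8.3374 + 5)/(2*9) = -0.1854
f*(-8.3374) = (y-b)^2/(4a) = (-8.3374 + 5)^2/(4*9)
= 11.1382/36 = 0.3094


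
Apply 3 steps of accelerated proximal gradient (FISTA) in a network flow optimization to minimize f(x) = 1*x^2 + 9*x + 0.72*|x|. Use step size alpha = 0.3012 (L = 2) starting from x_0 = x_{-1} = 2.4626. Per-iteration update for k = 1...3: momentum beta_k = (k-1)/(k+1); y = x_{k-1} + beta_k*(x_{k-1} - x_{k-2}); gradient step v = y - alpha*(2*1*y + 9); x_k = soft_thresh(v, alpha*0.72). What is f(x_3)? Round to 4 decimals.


FISTA on f(x) = 1*x^2 + 9*x + 0.72*|x|
L = 2, alpha = 0.3012
Iteration 1: beta = 0.0, y = 2.4626 + 0.0*(2.4626 - 2.4626) = 2.4626
  grad(y) = 13.9252, v = y - alpha*grad = -1.7317
  prox(v) = soft_thresh(-1.7317, 0.2169) = -1.5148
Iteration 2: beta = 0.3333, y = -1.5148 + 0.3333*(-1.5148 - 2.4626) = -2.8406
  grad(y) = 3.3188, v = y - alpha*grad = -3.8402
  prox(v) = soft_thresh(-3.8402, 0.2169) = -3.6234
Iteration 3: beta = 0.5, y = -3.6234 + 0.5*(-3.6234 + 1.5148) = -4.6776
  grad(y) = -0.3553, v = y - alpha*grad = -4.5706
  prox(v) = soft_thresh(-4.5706, 0.2169) = -4.3538
f(x_3) = 1*(-4.3538)^2 + 9*(-4.3538) + 0.72*|-4.3538| = -17.0939


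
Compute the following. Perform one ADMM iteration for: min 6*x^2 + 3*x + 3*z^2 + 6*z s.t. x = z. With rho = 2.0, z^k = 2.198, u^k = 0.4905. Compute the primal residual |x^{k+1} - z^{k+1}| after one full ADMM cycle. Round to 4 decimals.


ADMM iteration with rho = 2.0, z^k = 2.198, u^k = 0.4905
Step 1: x-update.
Minimize 6*x^2 + 3*x + (2.0/2)*(x - 2.198 + 0.4905)^2
FOC: (2*6 + 2.0)*x = -3 + 2.0*(2.198 - 0.4905)
x^{k+1} = 0.0296
Step 2: z-update.
Minimize 3*z^2 + 6*z + (2.0/2)*(0.0296 - z + 0.4905)^2
FOC: (2*3 + 2.0)*z = -6 + 2.0*(0.0296 + 0.4905)
z^{k+1} = -0.62
Step 3: u-update.
u^{k+1} = 0.4905 + 0.0296 + 0.62 = 1.1401
Step 4: Primal residual = |0.0296 + 0.62| = 0.6496


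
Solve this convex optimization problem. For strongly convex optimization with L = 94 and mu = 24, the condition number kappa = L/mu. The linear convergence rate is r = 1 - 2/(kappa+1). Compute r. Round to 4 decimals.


Step 1: Compute the condition number.
kappa = L/mu = 94/24 = 3.9167
Step 2: Compute the convergence rate.
r = 1 - 2/(kappa + 1) = 1 - 2*mu/(L + mu) = (L - mu)/(L + mu) = 70/118 = 0.5932


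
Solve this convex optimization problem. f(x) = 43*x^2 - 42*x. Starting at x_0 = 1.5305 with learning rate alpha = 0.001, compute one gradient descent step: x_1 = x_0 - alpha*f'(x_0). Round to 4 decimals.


We compute the gradient at x_0 and apply the update.
f'(x) = 86*x - 42
f'(1.5305) = 86*1.5305 - 42 = 89.623
x_1 = 1.5305 - 0.001*89.623 = 1.4409


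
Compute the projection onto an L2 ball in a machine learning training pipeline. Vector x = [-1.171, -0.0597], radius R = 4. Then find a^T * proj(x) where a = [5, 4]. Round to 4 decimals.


Step 1: Compute ||x|| (intermediates to 6 decimals).
||x|| = sqrt((-1.171)^2 + (-0.0597)^2) = 1.172521
Step 2: Project.
Since ||x|| <= R, proj = x (no scaling needed).
proj(x) = [-1.171, -0.0597]
Step 3: Dot product.
a^T * proj(x) = 5*(-1.171) + 4*(-0.0597) = -6.0938


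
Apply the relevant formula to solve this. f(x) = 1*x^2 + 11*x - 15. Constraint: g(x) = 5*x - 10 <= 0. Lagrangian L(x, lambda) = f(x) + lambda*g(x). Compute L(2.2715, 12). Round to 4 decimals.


Step 1: Evaluate f(x).
f(2.2715) = 1*2.2715^2 + 11*2.2715 - 15 = 15.1462
Step 2: Evaluate g(x).
g(2.2715) = 5*2.2715 - 10 = 1.3575
Step 3: Compute Lagrangian.
L = 15.1462 + 12*1.3575 = 31.4362


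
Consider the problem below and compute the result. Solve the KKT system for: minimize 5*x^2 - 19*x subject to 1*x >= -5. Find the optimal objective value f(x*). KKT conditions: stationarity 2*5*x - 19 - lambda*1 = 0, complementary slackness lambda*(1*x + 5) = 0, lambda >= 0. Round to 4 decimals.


Step 1: Try lambda = 0 (constraint inactive).
Stationarity: 2*5*x - 19 = 0
x* = 19/(2*5) = 1.9
Check constraint: 1*1.9 = 1.9 >= -5 -- satisfied.
Step 2: Compute optimal value.
f(x*) = 5*1.9^2 - 19*1.9 = -18.05


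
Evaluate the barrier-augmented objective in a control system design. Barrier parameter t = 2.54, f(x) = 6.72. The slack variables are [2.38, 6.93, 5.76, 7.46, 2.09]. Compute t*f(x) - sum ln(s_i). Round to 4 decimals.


Step 1: Compute log-barrier.
ln values: [0.8671, 1.9359, 1.7509, 2.0096, 0.7372]
phi = -(0.8671 + 1.9359 + 1.7509 + 2.0096 + 0.7372) = -7.3006
Step 2: Compute augmented objective.
t*f(x) = 2.54*6.72 = 17.0688
Total = 17.0688 - 7.3006 = 9.7682


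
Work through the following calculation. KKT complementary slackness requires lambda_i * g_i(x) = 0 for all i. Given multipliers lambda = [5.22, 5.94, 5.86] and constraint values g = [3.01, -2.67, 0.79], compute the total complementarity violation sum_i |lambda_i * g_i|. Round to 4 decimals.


KKT complementary slackness check:
lambda_1 * g_1 = 5.22 * 3.01 = 15.7122
lambda_2 * g_2 = 5.94 * -2.67 = -15.8598
lambda_3 * g_3 = 5.86 * 0.79 = 4.6294
Total violation = 15.7122 + 15.8598 + 4.6294 = 36.2014


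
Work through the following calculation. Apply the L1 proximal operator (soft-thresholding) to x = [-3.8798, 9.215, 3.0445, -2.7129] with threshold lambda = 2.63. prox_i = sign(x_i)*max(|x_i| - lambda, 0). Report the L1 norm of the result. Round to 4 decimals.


Soft-thresholding with lambda = 2.63:
prox(-3.8798) = sign(-3.8798)*max(|-3.8798| - 2.63, 0) = -1.2498
prox(9.215) = sign(9.215)*max(|9.215| - 2.63, 0) = 6.585
prox(3.0445) = sign(3.0445)*max(|3.0445| - 2.63, 0) = 0.4145
prox(-2.7129) = sign(-2.7129)*max(|-2.7129| - 2.63, 0) = -0.0829
prox(x) = [-1.2498, 6.585, 0.4145, -0.0829]
||prox(x)||_1 = 1.2498 + 6.585 + 0.4145 + 0.0829 = 8.3322


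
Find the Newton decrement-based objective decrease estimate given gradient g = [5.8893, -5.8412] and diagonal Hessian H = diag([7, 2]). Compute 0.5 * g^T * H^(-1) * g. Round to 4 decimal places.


Step 1: H is diagonal, so H^(-1) * g = [0.8413, -2.9206].
Step 2: g^T H^(-1) g = sum_i g_i^2 / H_ii
  = (5.8893)^2/7 + (-5.8412)^2/2
  = 4.9548 + 17.0598 = 22.0146
Step 3: Objective decrease = 0.5 * g^T H^(-1) g = 11.0073


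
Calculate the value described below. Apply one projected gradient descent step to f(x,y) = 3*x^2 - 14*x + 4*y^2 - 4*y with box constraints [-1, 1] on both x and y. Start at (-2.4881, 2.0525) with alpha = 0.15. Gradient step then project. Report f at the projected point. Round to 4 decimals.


Step 1: Compute gradient at (-2.4881, 2.0525).
grad_x = 2*3*-2.4881 - 14 = -28.9286
grad_y = 2*4*2.0525 - 4 = 12.42
Step 2: Gradient step.
x_raw = -2.4881 - 0.15*-28.9286 = 1.8512
y_raw = 2.0525 - 0.15*12.42 = 0.1895
Step 3: Project onto [-1, 1].
x_proj = clip(1.8512) = 1.0
y_proj = clip(0.1895) = 0.1895
Step 4: Evaluate f.
f(1.0, 0.1895) = -11.6144


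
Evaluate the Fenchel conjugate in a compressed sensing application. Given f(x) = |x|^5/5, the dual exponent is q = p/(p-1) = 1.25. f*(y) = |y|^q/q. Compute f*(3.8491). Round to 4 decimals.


The conjugate exponent q satisfies 1/p + 1/q = 1.
p = 5, so q = 5/(5 - 1) = 1.25
|y|^q = 3.8491^1.25 = 5.3914
f*(3.8491) = 5.3914 / 1.25 = 4.3131


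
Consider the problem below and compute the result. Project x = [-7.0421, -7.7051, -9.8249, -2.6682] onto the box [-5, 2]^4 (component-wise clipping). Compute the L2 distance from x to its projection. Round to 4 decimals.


Project each component onto [-5, 2].
clip(-7.0421) = -5.0, clip(-7.7051) = -5.0, clip(-9.8249) = -5.0, clip(-2.6682) = -2.6682
Projection = [-5.0, -5.0, -5.0, -2.6682]
Squared diffs: [4.1702, 7.3176, 23.2797, 0.0]
Distance = sqrt(34.7675) = 5.8964


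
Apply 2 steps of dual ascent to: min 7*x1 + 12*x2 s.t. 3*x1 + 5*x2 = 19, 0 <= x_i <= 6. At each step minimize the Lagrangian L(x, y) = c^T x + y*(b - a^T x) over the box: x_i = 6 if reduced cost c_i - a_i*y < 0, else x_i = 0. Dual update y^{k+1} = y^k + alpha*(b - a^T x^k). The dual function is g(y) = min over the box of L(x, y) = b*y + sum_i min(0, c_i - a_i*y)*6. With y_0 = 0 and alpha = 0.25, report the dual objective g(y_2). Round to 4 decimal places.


Dual ascent for LP: min 7*x1 + 12*x2, 3*x1 + 5*x2 = 19, 0 <= x_i <= 6
Step 1: y^k = 0.0, reduced costs: (7.0, 12.0)
  x^k = (0.0, 0.0), subgradient = b - a^T x = 19.0
  y^{k+1} = 0.0 + 0.25*19.0 = 4.75
Step 2: y^k = 4.75, reduced costs: (-7.25, -11.75)
  x^k = (6.0, 6.0), subgradient = b - a^T x = -29.0
  y^{k+1} = 4.75 + 0.25*-29.0 = -2.5
Dual objective at y_2 = -2.5: reduced costs (14.5, 24.5), box minimizer x = (0.0, 0.0)
g(y_2) = b*y + (c1 - a1*y)*x1 + (c2 - a2*y)*x2 = 19*(-2.5) + 14.5*0.0 + 24.5*0.0 = -47.5 + 0.0 + 0.0 = -47.5


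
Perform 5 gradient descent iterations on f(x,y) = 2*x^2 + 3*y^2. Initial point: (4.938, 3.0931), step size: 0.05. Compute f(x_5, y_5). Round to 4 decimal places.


Gradient descent on f(x,y) = 2*x^2 + 3*y^2.
Starting point: (4.938, 3.0931), alpha = 0.05
Step 1: grad_x = 2*2*4.938 = 19.752, grad_y = 2*3*3.0931 = 18.5586
  x_1 = 4.938 - 0.05*19.752 = 3.9504
  y_1 = 3.0931 - 0.05*18.5586 = 2.1652
Step 2: grad_x = 2*2*3.9504 = 15.8016, grad_y = 2*3*2.1652 = 12.991
  x_2 = 3.9504 - 0.05*15.8016 = 3.1603
  y_2 = 2.1652 - 0.05*12.991 = 1.5156
Step 3: grad_x = 2*2*3.1603 = 12.6413, grad_y = 2*3*1.5156 = 9.0937
  x_3 = 3.1603 - 0.05*12.6413 = 2.5283
  y_3 = 1.5156 - 0.05*9.0937 = 1.0609
Step 4: grad_x = 2*2*2.5283 = 10.113, grad_y = 2*3*1.0609 = 6.3656
  x_4 = 2.5283 - 0.05*10.113 = 2.0226
  y_4 = 1.0609 - 0.05*6.3656 = 0.7427
Step 5: grad_x = 2*2*2.0226 = 8.0904, grad_y = 2*3*0.7427 = 4.4559
  x_5 = 2.0226 - 0.05*8.0904 = 1.6181
  y_5 = 0.7427 - 0.05*4.4559 = 0.5199
f(1.6181, 0.5199) = 2*1.6181^2 + 3*0.5199^2 = 6.0471


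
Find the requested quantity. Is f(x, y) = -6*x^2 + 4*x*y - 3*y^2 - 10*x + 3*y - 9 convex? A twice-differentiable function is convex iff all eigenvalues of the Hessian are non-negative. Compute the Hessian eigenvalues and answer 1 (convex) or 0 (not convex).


The Hessian of f(x,y) = -6*x^2 + 4*x*y - 3*y^2 - 10*x + 3*y - 9 is:
H = [[-12, 4], [4, -6]]
Trace = -12 - 6 = -18
Determinant = -12*-6 - (4)^2 = 56
Discriminant = (-18)^2 - 4*56 = 100.0
Eigenvalues: lambda_1 = -14.0, lambda_2 = -4.0
The function is not convex.

0


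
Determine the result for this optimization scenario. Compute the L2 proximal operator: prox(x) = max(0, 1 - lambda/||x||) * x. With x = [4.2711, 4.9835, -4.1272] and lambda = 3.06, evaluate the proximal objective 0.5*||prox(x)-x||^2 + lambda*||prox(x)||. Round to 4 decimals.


Step 1: Compute ||x||.
||x|| = 7.7532
Step 2: Compute scaling factor.
scale = max(0, 1 - 3.06/7.7532) = 0.6053
Step 3: prox(x) = [2.5854, 3.0166, -2.4983]
||prox(x)|| = 4.6932
Step 4: Proximal objective.
0.5*||prox-x||^2 = 4.6818
lambda*||prox|| = 14.3612
Total = 19.0428


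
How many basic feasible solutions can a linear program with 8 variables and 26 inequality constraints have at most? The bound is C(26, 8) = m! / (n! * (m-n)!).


Each vertex corresponds to some choice of n active constraints out of m, so the number of vertices is at most C(m, n) = m! / (n!(m-n)!).
m = 26, n = 8
Numerator: 26 * 25 * 24 * 23 * 22 * 21 * 20 * 19
Denominator: 8! = 40320
C(26, 8) = 1562275


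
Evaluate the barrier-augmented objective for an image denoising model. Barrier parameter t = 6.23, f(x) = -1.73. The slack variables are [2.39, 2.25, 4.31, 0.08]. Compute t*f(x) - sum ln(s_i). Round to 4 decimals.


Step 1: Compute log-barrier.
ln values: [0.8713, 0.8109, 1.4609, -2.5257]
phi = -(0.8713 + 0.8109 + 1.4609 - 2.5257) = -0.6174
Step 2: Compute augmented objective.
t*f(x) = 6.23*-1.73 = -10.7779
Total = -10.7779 - 0.6174 = -11.3953


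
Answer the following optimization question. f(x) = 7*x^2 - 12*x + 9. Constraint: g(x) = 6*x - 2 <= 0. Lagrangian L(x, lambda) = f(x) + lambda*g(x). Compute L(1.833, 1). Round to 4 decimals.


Step 1: Evaluate f(x).
f(1.833) = 7*1.833^2 - 12*1.833 + 9 = 10.5232
Step 2: Evaluate g(x).
g(1.833) = 6*1.833 - 2 = 8.998
Step 3: Compute Lagrangian.
L = 10.5232 + 1*8.998 = 19.5212


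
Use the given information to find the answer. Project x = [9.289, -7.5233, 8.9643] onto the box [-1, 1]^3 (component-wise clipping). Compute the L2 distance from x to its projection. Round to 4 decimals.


Project each component onto [-1, 1].
clip(9.289) = 1.0, clip(-7.5233) = -1.0, clip(8.9643) = 1.0
Projection = [1.0, -1.0, 1.0]
Squared diffs: [68.7075, 42.5534, 63.4301]
Distance = sqrt(174.691) = 13.2171


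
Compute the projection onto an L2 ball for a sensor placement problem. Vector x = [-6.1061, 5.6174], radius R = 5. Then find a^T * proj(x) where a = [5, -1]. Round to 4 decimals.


Step 1: Compute ||x|| (intermediates to 6 decimals).
||x|| = sqrt((-6.1061)^2 + 5.6174^2) = 8.296966
Step 2: Project.
Since ||x|| > R, scale = R/||x|| = 5/8.296966 = 0.60263, proj(x) = scale * x
proj(x) = [-3.679719, 3.385214]
Step 3: Dot product.
a^T * proj(x) = 5*(-3.679719) - 1*3.385214 = -21.7838


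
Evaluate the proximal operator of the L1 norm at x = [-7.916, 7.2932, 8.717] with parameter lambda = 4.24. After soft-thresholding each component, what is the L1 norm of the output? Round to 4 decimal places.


Soft-thresholding with lambda = 4.24:
prox(-7.916) = sign(-7.916)*max(|-7.916| - 4.24, 0) = -3.676
prox(7.2932) = sign(7.2932)*max(|7.2932| - 4.24, 0) = 3.0532
prox(8.717) = sign(8.717)*max(|8.717| - 4.24, 0) = 4.477
prox(x) = [-3.676, 3.0532, 4.477]
||prox(x)||_1 = 3.676 + 3.0532 + 4.477 = 11.2062


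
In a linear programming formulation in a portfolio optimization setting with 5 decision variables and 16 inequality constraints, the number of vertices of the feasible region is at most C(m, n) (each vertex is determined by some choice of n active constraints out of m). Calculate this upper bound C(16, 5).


Each vertex corresponds to some choice of n active constraints out of m, so the number of vertices is at most C(m, n) = m! / (n!(m-n)!).
m = 16, n = 5
Numerator: 16 * 15 * 14 * 13 * 12
Denominator: 5! = 120
C(16, 5) = 4368


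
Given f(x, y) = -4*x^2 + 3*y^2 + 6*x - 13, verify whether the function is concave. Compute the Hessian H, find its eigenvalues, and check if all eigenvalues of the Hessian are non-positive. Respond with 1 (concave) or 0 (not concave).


The Hessian of f(x,y) = -4*x^2 + 3*y^2 + 6*x - 13 is:
H = [[-8, 0], [0, 6]]
Trace = -8 + 6 = -2
Determinant = -8*6 - (0)^2 = -48
Discriminant = (-2)^2 - 4*-48 = 196.0
Eigenvalues: lambda_1 = -8.0, lambda_2 = 6.0
The function is not concave.

0


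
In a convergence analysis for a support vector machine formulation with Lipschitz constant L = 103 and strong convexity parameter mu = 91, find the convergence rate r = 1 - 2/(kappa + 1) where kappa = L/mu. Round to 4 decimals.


Step 1: Compute the condition number.
kappa = L/mu = 103/91 = 1.1319
Step 2: Compute the convergence rate.
r = 1 - 2/(kappa + 1) = 1 - 2*mu/(L + mu) = (L - mu)/(L + mu) = 12/194 = 0.0619


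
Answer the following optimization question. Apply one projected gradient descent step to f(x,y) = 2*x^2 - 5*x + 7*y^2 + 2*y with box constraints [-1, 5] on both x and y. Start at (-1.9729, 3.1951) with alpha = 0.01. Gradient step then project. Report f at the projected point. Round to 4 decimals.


Step 1: Compute gradient at (-1.9729, 3.1951).
grad_x = 2*2*-1.9729 - 5 = -12.8916
grad_y = 2*7*3.1951 + 2 = 46.7314
Step 2: Gradient step.
x_raw = -1.9729 - 0.01*-12.8916 = -1.844
y_raw = 3.1951 - 0.01*46.7314 = 2.7278
Step 3: Project onto [-1, 5].
x_proj = clip(-1.844) = -1.0
y_proj = clip(2.7278) = 2.7278
Step 4: Evaluate f.
f(-1.0, 2.7278) = 64.5413


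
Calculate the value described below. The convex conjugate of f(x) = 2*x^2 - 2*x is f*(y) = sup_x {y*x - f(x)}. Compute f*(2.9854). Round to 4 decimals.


f*(y) = sup_x {y*x - a*x^2 - b*x} = sup_x {(y-b)*x - a*x^2}
FOC: (y - b) - 2a*x = 0 => x* = (y - b)/(2a)
x* = (2.9854 + 2)/(2*2) = 1.2464
f*(2.9854) = (y-b)^2/(4a) = (2.9854 + 2)^2/(4*2)
= 24.8542/8 = 3.1068


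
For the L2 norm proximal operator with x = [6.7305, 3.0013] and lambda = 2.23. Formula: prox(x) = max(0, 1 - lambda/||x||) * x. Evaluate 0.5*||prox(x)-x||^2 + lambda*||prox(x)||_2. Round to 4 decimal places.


Step 1: Compute ||x||.
||x|| = 7.3694
Step 2: Compute scaling factor.
scale = max(0, 1 - 2.23/7.3694) = 0.6974
Step 3: prox(x) = [4.6938, 2.0931]
||prox(x)|| = 5.1394
Step 4: Proximal objective.
0.5*||prox-x||^2 = 2.4865
lambda*||prox|| = 11.4609
Total = 13.9472


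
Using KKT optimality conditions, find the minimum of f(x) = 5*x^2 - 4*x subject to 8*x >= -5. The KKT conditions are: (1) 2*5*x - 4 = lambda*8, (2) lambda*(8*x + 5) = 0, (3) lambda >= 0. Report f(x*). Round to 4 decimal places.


Step 1: Try lambda = 0 (constraint inactive).
Stationarity: 2*5*x - 4 = 0
x* = 4/(2*5) = 0.4
Check constraint: 8*0.4 = 3.2 >= -5 -- satisfied.
Step 2: Compute optimal value.
f(x*) = 5*0.4^2 - 4*0.4 = -0.8


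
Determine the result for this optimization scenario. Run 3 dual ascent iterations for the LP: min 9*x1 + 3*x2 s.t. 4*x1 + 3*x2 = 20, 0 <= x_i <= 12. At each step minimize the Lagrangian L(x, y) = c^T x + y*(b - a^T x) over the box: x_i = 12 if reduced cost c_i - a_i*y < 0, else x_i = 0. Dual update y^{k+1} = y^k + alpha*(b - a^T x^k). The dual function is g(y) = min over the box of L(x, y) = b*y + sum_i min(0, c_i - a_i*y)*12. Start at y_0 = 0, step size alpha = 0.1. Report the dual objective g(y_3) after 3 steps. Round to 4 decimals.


Dual ascent for LP: min 9*x1 + 3*x2, 4*x1 + 3*x2 = 20, 0 <= x_i <= 12
Step 1: y^k = 0.0, reduced costs: (9.0, 3.0)
  x^k = (0.0, 0.0), subgradient = b - a^T x = 20.0
  y^{k+1} = 0.0 + 0.1*20.0 = 2.0
Step 2: y^k = 2.0, reduced costs: (1.0, -3.0)
  x^k = (0.0, 12.0), subgradient = b - a^T x = -16.0
  y^{k+1} = 2.0 + 0.1*-16.0 = 0.4
Step 3: y^k = 0.4, reduced costs: (7.4, 1.8)
  x^k = (0.0, 0.0), subgradient = b - a^T x = 20.0
  y^{k+1} = 0.4 + 0.1*20.0 = 2.4
Dual objective at y_3 = 2.4: reduced costs (-0.6, -4.2), box minimizer x = (12.0, 12.0)
g(y_3) = b*y + (c1 - a1*y)*x1 + (c2 - a2*y)*x2 = 20*2.4 + (-0.6)*12.0 + (-4.2)*12.0 = 48.0 - 7.2 - 50.4 = -9.6


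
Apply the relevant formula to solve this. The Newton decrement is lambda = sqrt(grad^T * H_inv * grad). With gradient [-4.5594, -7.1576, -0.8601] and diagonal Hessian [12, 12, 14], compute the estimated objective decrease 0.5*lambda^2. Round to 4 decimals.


Step 1: H is diagonal, so H^(-1) * g = [-0.38, -0.5965, -0.0614].
Step 2: g^T H^(-1) g = sum_i g_i^2 / H_ii
  = (-4.5594)^2/12 + (-7.1576)^2/12 + (-0.8601)^2/14
  = 1.7323 + 4.2693 + 0.0528 = 6.0545
Step 3: Objective decrease = 0.5 * g^T H^(-1) g = 3.0272


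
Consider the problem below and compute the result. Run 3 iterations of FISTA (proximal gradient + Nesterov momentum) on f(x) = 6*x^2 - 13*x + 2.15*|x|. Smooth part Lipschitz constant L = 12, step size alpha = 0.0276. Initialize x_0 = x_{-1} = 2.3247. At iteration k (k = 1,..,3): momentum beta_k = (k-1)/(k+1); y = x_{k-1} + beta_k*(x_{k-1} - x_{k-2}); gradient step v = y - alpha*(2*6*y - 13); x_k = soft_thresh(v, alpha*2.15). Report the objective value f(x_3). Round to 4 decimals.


FISTA on f(x) = 6*x^2 - 13*x + 2.15*|x|
L = 12, alpha = 0.0276
Iteration 1: beta = 0.0, y = 2.3247 + 0.0*(2.3247 - 2.3247) = 2.3247
  grad(y) = 14.8964, v = y - alpha*grad = 1.9136
  prox(v) = soft_thresh(1.9136, 0.0593) = 1.8542
Iteration 2: beta = 0.3333, y = 1.8542 + 0.3333*(1.8542 - 2.3247) = 1.6974
  grad(y) = 7.3687, v = y - alpha*grad = 1.494
  prox(v) = soft_thresh(1.494, 0.0593) = 1.4347
Iteration 3: beta = 0.5, y = 1.4347 + 0.5*(1.4347 - 1.8542) = 1.2249
  grad(y) = 1.6989, v = y - alpha*grad = 1.178
  prox(v) = soft_thresh(1.178, 0.0593) = 1.1187
f(x_3) = 6*1.1187^2 - 13*1.1187 + 2.15*|1.1187| = -4.629


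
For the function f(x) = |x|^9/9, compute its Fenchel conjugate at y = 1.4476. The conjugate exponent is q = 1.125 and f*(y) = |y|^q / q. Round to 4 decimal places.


The conjugate exponent q satisfies 1/p + 1/q = 1.
p = 9, so q = 9/(9 - 1) = 1.125
|y|^q = 1.4476^1.125 = 1.5161
f*(1.4476) = 1.5161 / 1.125 = 1.3477


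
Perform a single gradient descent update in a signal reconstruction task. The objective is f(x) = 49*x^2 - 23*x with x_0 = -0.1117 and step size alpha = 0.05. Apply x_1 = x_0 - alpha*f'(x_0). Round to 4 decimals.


We compute the gradient at x_0 and apply the update.
f'(x) = 98*x - 23
f'(-0.1117) = 98*-0.1117 - 23 = -33.9466
x_1 = -0.1117 - 0.05*-33.9466 = 1.5856


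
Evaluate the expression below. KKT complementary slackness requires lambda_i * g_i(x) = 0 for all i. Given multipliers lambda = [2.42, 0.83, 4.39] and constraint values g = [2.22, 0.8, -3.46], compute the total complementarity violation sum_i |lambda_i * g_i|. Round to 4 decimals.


KKT complementary slackness check:
lambda_1 * g_1 = 2.42 * 2.22 = 5.3724
lambda_2 * g_2 = 0.83 * 0.8 = 0.664
lambda_3 * g_3 = 4.39 * -3.46 = -15.1894
Total violation = 5.3724 + 0.664 + 15.1894 = 21.2258


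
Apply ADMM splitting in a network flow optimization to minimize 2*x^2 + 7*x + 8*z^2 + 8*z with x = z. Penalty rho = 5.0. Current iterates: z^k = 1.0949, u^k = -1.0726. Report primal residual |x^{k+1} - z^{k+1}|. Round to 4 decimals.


ADMM iteration with rho = 5.0, z^k = 1.0949, u^k = -1.0726
Step 1: x-update.
Minimize 2*x^2 + 7*x + (5.0/2)*(x - 1.0949 - 1.0726)^2
FOC: (2*2 + 5.0)*x = -7 + 5.0*(1.0949 + 1.0726)
x^{k+1} = 0.4264
Step 2: z-update.
Minimize 8*z^2 + 8*z + (5.0/2)*(0.4264 - z - 1.0726)^2
FOC: (2*8 + 5.0)*z = -8 + 5.0*(0.4264 - 1.0726)
z^{k+1} = -0.5348
Step 3: u-update.
u^{k+1} = -1.0726 + 0.4264 + 0.5348 = -0.1114
Step 4: Primal residual = |0.4264 + 0.5348| = 0.9612
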